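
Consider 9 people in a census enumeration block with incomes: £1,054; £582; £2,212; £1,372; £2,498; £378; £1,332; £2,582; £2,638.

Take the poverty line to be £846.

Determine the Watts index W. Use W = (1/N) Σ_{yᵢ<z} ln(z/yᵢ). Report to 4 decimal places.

0.1311

Incomes under z: £378, £582 (q = 2 of N = 9).
ln(z/y) terms: ln(846/378) = 0.8056; ln(846/582) = 0.3740.
W = 1.179674 / 9 = 0.1311.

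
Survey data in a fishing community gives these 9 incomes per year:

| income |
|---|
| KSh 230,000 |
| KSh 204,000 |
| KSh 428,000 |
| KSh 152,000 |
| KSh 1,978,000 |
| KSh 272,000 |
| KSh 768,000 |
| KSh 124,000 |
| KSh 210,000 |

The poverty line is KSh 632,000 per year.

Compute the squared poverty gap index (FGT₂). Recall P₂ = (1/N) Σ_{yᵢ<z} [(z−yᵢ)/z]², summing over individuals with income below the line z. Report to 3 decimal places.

0.329

Poor units: KSh 124,000, KSh 152,000, KSh 204,000, KSh 210,000, KSh 230,000, KSh 272,000, KSh 428,000 (q = 7 of N = 9).
Relative gaps: (632000−124000)/632000 = 0.8038; (632000−152000)/632000 = 0.7595; (632000−204000)/632000 = 0.6772; (632000−210000)/632000 = 0.6677; (632000−230000)/632000 = 0.6361; (632000−272000)/632000 = 0.5696; (632000−428000)/632000 = 0.3228.
Squared: 0.6461; 0.5768; 0.4586; 0.4459; 0.4046; 0.3245; 0.1042.
Sum = 2.960643; P₂ = 2.960643 / 9 = 0.329.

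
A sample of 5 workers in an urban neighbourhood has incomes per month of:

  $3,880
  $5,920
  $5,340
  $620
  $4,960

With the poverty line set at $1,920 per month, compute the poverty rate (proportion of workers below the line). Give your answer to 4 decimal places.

0.2000

1 of the 5 workers have income below $1,920.
H = 1/5 = 0.2000.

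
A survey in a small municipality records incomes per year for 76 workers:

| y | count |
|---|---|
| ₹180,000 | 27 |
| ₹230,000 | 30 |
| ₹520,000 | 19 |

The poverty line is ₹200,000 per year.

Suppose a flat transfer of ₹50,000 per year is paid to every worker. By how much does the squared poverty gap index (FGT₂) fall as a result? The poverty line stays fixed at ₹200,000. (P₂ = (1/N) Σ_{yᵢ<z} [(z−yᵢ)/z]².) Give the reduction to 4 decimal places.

0.0036

Before: below the line — 27×₹180,000; squared poverty gap index (FGT₂) = 0.003553.
After the ₹50,000 transfer: below the line — none; squared poverty gap index (FGT₂) = 0.000000.
Reduction = 0.003553 − 0.000000 = 0.0036.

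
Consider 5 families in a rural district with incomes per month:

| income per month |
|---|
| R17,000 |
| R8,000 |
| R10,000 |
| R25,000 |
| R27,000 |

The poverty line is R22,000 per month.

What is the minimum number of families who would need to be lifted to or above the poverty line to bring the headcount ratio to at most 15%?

3

3 of the 5 families are poor, so H = 3/5 = 0.600.
A headcount ratio of at most 15% allows at most ⌊0.15 × 5⌋ = 0 poor families.
So at least 3 − 0 = 3 must be lifted.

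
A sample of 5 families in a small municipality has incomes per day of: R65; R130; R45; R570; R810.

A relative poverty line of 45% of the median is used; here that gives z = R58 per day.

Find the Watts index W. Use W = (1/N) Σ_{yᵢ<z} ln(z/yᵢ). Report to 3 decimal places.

0.051

Below the line: R45 (q = 1 of N = 5).
ln(z/y) terms: ln(58/45) = 0.2538.
W = 0.253781 / 5 = 0.051.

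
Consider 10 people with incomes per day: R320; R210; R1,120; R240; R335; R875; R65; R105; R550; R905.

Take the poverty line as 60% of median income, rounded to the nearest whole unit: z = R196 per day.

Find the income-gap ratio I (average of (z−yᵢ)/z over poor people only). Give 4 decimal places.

Below z: R65, R105 (q = 2 of N = 10).
Shortfall ratios (z−y)/z: 0.6684, 0.4643; sum = 1.132653.
The income-gap ratio divides by q (the poor only): 1.132653 / 2 = 0.5663.

0.5663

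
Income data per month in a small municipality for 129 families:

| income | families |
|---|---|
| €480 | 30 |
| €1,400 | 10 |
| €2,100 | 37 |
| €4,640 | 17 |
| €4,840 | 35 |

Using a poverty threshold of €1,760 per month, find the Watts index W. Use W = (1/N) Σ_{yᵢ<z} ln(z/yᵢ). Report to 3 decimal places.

0.320

Poor units: 30×€480, 10×€1,400 (q = 40 of N = 129).
Log shortfalls: ln(1760/480) = 1.2993 (×30); ln(1760/1400) = 0.2288 (×10).
W = 41.266905 / 129 = 0.320.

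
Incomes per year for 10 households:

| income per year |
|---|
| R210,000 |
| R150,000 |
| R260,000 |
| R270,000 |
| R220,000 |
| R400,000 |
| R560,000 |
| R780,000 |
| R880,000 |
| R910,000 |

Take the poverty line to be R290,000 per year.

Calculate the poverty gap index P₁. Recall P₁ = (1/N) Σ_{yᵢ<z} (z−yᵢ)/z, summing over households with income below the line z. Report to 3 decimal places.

Below z: R150,000, R210,000, R220,000, R260,000, R270,000 (q = 5 of N = 10).
Normalized shortfalls: (290000−150000)/290000 = 0.4828; (290000−210000)/290000 = 0.2759; (290000−220000)/290000 = 0.2414; (290000−260000)/290000 = 0.1034; (290000−270000)/290000 = 0.0690.
Sum of shortfalls = 1.172414; P₁ averages over all N: 1.172414 / 10 = 0.117.

0.117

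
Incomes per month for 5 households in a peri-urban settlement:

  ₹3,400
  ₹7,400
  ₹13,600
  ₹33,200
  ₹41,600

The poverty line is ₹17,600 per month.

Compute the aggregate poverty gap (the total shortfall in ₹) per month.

Below z: ₹3,400, ₹7,400, ₹13,600 (q = 3 of N = 5).
Individual gaps: 17600−3400 = 14200; 17600−7400 = 10200; 17600−13600 = 4000.
Aggregate gap = ₹28,400.

₹28,400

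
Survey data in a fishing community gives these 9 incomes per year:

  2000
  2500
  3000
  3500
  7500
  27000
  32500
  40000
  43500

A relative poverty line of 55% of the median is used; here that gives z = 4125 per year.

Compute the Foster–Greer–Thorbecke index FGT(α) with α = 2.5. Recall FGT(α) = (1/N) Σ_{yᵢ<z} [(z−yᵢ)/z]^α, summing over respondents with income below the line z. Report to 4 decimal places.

0.0373

Incomes under z: 2000, 2500, 3000, 3500 (q = 4 of N = 9).
Relative gaps: (4125−2000)/4125 = 0.5152; (4125−2500)/4125 = 0.3939; (4125−3000)/4125 = 0.2727; (4125−3500)/4125 = 0.1515.
Raised to α = 2.5: 0.19047; 0.09740; 0.03884; 0.00894.
Sum = 0.335658; FGT(2.5) = 0.335658 / 9 = 0.0373.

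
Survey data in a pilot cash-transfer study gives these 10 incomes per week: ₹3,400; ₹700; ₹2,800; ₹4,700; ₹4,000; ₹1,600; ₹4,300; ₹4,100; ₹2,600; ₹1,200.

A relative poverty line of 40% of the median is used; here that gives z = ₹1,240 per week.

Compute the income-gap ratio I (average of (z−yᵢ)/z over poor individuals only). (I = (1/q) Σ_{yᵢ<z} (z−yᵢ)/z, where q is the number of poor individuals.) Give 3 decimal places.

Below the line: ₹700, ₹1,200 (q = 2 of N = 10).
Shortfall ratios (z−y)/z: 0.4355, 0.0323; sum = 0.467742.
I averages over the q = 2 poor units only: 0.467742 / 2 = 0.234.

0.234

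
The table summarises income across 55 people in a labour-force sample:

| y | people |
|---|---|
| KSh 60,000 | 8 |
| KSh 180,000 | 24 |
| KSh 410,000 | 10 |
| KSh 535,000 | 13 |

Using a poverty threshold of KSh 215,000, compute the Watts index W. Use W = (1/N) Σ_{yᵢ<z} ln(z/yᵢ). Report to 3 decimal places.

Below the line: 8×KSh 60,000, 24×KSh 180,000 (q = 32 of N = 55).
Log gaps: ln(215000/60000) = 1.2763 (×8); ln(215000/180000) = 0.1777 (×24).
W = 14.474696 / 55 = 0.263.

0.263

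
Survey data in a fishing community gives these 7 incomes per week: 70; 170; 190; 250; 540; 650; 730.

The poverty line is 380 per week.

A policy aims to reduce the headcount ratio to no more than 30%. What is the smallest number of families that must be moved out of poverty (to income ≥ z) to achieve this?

2

4 of the 7 families are poor, so H = 4/7 = 0.571.
A headcount ratio of at most 30% allows at most ⌊0.30 × 7⌋ = 2 poor families.
So at least 4 − 2 = 2 must be lifted.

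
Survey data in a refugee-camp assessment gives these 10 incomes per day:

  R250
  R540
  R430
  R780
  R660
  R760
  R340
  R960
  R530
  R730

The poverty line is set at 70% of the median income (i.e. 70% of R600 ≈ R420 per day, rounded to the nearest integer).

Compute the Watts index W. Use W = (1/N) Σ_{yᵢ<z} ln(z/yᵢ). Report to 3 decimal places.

Poor units: R250, R340 (q = 2 of N = 10).
Log gaps: ln(420/250) = 0.5188; ln(420/340) = 0.2113.
W = 0.730103 / 10 = 0.073.

0.073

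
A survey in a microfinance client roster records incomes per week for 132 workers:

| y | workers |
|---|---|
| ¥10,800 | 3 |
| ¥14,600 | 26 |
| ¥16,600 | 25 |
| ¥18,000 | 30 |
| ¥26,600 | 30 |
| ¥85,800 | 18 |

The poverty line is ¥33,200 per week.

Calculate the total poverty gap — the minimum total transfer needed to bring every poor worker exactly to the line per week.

¥1,619,800

Below the line: 3×¥10,800, 26×¥14,600, 25×¥16,600, 30×¥18,000, 30×¥26,600 (q = 114 of N = 132).
Individual gaps: 3×(33200−10800) = 67200; 26×(33200−14600) = 483600; 25×(33200−16600) = 415000; 30×(33200−18000) = 456000; 30×(33200−26600) = 198000.
Aggregate gap = ¥1,619,800.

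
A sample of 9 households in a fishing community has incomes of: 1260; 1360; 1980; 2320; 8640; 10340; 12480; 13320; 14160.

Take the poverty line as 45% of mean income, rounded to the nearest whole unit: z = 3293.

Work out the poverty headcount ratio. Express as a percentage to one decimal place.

44.4%

4 of the 9 households have income below 3293.
H = 4/9 = 44.4%.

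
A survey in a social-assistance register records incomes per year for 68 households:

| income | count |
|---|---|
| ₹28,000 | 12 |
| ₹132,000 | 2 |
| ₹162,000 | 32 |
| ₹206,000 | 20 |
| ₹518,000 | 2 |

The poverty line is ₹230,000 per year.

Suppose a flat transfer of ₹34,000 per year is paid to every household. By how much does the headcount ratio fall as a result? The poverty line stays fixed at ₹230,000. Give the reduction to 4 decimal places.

Before: below the line — 12×₹28,000, 2×₹132,000, 32×₹162,000, 20×₹206,000; headcount ratio = 0.970588.
After the ₹34,000 transfer: below the line — 12×₹62,000, 2×₹166,000, 32×₹196,000; headcount ratio = 0.676471.
Reduction = 0.970588 − 0.676471 = 0.2941.

0.2941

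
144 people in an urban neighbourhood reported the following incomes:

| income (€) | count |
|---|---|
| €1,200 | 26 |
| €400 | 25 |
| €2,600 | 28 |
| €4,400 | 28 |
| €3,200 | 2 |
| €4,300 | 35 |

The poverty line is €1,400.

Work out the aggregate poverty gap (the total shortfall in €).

€30,200

Below the line: 25×€400, 26×€1,200 (q = 51 of N = 144).
Individual gaps: 25×(1400−400) = 25000; 26×(1400−1200) = 5200.
Aggregate gap = €30,200.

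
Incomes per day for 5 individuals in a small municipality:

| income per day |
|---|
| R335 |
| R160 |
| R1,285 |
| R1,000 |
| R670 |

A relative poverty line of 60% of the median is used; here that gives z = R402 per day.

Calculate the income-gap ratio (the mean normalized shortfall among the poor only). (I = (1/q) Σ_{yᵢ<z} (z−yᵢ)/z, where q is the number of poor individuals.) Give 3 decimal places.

Incomes under z: R160, R335 (q = 2 of N = 5).
Relative gaps: 0.6020, 0.1667; sum = 0.768657.
I averages over the q = 2 poor units only: 0.768657 / 2 = 0.384.

0.384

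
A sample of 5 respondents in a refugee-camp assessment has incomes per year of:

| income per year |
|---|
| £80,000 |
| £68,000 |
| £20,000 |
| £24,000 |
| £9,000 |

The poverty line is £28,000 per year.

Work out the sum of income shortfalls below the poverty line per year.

£31,000

Incomes under z: £9,000, £20,000, £24,000 (q = 3 of N = 5).
Individual gaps: 28000−9000 = 19000; 28000−20000 = 8000; 28000−24000 = 4000.
Aggregate gap = £31,000.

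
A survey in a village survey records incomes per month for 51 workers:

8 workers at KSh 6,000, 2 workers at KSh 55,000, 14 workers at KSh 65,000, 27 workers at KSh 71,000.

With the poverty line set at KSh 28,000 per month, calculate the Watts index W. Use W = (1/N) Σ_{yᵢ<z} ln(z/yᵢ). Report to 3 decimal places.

Poor units: 8×KSh 6,000 (q = 8 of N = 51).
Log shortfalls: ln(28000/6000) = 1.5404 (×8).
W = 12.323560 / 51 = 0.242.

0.242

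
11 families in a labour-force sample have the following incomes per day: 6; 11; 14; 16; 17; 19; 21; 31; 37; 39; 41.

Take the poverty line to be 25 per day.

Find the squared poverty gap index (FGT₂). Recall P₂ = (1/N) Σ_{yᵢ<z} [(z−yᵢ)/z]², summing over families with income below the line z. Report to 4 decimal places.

Below the line: 6, 11, 14, 16, 17, 19, 21 (q = 7 of N = 11).
Normalized shortfalls: (25−6)/25 = 0.7600; (25−11)/25 = 0.5600; (25−14)/25 = 0.4400; (25−16)/25 = 0.3600; (25−17)/25 = 0.3200; (25−19)/25 = 0.2400; (25−21)/25 = 0.1600.
Squared: 0.5776; 0.3136; 0.1936; 0.1296; 0.1024; 0.0576; 0.0256.
Sum = 1.400000; P₂ = 1.400000 / 11 = 0.1273.

0.1273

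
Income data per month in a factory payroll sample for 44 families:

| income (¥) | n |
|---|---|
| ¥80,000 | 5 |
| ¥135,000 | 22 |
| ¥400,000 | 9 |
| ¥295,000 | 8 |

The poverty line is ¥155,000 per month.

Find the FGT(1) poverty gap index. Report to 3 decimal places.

Poor units: 5×¥80,000, 22×¥135,000 (q = 27 of N = 44).
Gap ratios (z−y)/z: (155000−80000)/155000 = 0.4839 (×5); (155000−135000)/155000 = 0.1290 (×22).
Σ = 5.258065. Dividing by the full population N = 44 gives P₁ = 0.120.

0.120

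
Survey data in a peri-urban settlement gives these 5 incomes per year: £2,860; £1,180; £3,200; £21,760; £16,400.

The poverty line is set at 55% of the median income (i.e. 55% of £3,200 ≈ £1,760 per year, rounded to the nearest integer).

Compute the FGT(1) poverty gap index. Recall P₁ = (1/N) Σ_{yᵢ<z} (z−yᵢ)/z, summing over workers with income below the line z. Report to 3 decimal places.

Below the line: £1,180 (q = 1 of N = 5).
Shortfall ratios: (1760−1180)/1760 = 0.3295.
Σ = 0.329545. Dividing by the full population N = 5 gives P₁ = 0.066.

0.066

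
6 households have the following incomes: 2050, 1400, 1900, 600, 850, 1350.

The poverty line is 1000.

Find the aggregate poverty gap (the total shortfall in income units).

Poor units: 600, 850 (q = 2 of N = 6).
Individual gaps: 1000−600 = 400; 1000−850 = 150.
Aggregate gap = 550.

550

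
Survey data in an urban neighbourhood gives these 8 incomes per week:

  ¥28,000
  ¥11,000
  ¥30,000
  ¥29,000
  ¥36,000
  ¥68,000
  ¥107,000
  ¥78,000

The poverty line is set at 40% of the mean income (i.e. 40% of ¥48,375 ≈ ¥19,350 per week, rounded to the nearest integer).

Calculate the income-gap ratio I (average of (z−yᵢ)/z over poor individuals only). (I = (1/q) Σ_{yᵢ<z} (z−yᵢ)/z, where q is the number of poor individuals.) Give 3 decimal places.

0.432

Below the line: ¥11,000 (q = 1 of N = 8).
Shortfall ratios (z−y)/z: 0.4315; sum = 0.431525.
I averages over the q = 1 poor units only: 0.431525 / 1 = 0.432.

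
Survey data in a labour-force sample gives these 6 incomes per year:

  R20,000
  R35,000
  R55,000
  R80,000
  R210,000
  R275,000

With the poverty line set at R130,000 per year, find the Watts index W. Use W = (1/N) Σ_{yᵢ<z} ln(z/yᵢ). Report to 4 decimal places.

Incomes under z: R20,000, R35,000, R55,000, R80,000 (q = 4 of N = 6).
Log shortfalls: ln(130000/20000) = 1.8718; ln(130000/35000) = 1.3122; ln(130000/55000) = 0.8602; ln(130000/80000) = 0.4855.
W = 4.529698 / 6 = 0.7549.

0.7549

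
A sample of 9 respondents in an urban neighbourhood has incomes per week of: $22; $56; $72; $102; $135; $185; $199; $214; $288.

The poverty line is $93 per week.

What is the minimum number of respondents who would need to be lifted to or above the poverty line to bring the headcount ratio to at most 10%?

Currently q = 3 of N = 9 are below the line (H = 0.333).
A headcount ratio of at most 10% allows at most ⌊0.10 × 9⌋ = 0 poor respondents.
So at least 3 − 0 = 3 must be lifted.

3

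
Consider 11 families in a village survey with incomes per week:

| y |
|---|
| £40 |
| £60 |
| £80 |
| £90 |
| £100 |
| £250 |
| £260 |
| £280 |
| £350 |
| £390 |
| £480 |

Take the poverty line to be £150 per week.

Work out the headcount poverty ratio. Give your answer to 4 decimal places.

5 of the 11 families have income below £150.
H = 5/11 = 0.4545.

0.4545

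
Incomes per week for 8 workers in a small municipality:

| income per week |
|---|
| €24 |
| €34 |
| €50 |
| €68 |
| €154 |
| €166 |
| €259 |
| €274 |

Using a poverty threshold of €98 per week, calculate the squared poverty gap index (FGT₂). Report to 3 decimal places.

Below z: €24, €34, €50, €68 (q = 4 of N = 8).
Gap ratios (z−y)/z: (98−24)/98 = 0.7551; (98−34)/98 = 0.6531; (98−50)/98 = 0.4898; (98−68)/98 = 0.3061.
Squared: 0.5702; 0.4265; 0.2399; 0.0937.
Sum = 1.330279; P₂ = 1.330279 / 8 = 0.166.

0.166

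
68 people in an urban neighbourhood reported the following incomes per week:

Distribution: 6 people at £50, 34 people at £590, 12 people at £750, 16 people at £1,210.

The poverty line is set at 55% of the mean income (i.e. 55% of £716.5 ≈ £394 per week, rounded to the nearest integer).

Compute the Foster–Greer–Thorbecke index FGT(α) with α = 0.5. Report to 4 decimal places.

0.0824

Below the line: 6×£50 (q = 6 of N = 68).
Gap ratios (z−y)/z: (394−50)/394 = 0.8731 (×6).
Raised to α = 0.5: 0.93440 (×6).
Sum = 5.606378; FGT(0.5) = 5.606378 / 68 = 0.0824.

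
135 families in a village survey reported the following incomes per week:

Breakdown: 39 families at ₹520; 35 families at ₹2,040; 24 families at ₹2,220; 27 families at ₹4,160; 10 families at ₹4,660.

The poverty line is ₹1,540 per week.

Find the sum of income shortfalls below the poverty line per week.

Below z: 39×₹520 (q = 39 of N = 135).
Individual gaps: 39×(1540−520) = 39780.
Aggregate gap = ₹39,780.

₹39,780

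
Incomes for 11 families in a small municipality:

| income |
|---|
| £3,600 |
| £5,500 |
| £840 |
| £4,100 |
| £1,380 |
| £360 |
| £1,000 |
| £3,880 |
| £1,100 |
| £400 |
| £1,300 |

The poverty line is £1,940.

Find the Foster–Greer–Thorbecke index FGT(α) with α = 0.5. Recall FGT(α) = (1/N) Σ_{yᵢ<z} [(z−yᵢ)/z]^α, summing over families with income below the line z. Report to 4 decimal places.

0.4557

Below z: £360, £400, £840, £1,000, £1,100, £1,300, £1,380 (q = 7 of N = 11).
Shortfall ratios: (1940−360)/1940 = 0.8144; (1940−400)/1940 = 0.7938; (1940−840)/1940 = 0.5670; (1940−1000)/1940 = 0.4845; (1940−1100)/1940 = 0.4330; (1940−1300)/1940 = 0.3299; (1940−1380)/1940 = 0.2887.
Raised to α = 0.5: 0.90246; 0.89096; 0.75300; 0.69609; 0.65802; 0.57437; 0.53727.
Sum = 5.012166; FGT(0.5) = 5.012166 / 11 = 0.4557.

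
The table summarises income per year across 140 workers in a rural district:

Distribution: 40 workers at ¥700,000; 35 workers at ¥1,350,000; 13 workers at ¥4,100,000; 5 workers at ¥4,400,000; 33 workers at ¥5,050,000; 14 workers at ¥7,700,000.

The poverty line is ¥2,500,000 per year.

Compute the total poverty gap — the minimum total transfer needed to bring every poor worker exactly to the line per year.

Poor units: 40×¥700,000, 35×¥1,350,000 (q = 75 of N = 140).
Individual gaps: 40×(2500000−700000) = 72000000; 35×(2500000−1350000) = 40250000.
Aggregate gap = ¥112,250,000.

¥112,250,000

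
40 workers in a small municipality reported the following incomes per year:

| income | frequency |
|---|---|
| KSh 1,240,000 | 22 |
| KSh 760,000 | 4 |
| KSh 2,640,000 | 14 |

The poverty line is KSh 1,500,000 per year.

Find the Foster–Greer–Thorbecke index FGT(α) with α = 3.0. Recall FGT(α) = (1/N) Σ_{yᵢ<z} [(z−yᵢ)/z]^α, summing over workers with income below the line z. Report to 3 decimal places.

Poor units: 4×KSh 760,000, 22×KSh 1,240,000 (q = 26 of N = 40).
Gap ratios (z−y)/z: (1500000−760000)/1500000 = 0.4933 (×4); (1500000−1240000)/1500000 = 0.1733 (×22).
Raised to α = 3.0: 0.12007 (×4); 0.00521 (×22).
Sum = 0.594835; FGT(3.0) = 0.594835 / 40 = 0.015.

0.015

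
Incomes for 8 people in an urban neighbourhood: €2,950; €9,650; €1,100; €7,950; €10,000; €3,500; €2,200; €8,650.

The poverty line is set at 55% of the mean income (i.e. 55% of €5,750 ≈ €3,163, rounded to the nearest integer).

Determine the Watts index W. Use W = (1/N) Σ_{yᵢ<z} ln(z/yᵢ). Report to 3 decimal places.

0.186

Poor units: €1,100, €2,200, €2,950 (q = 3 of N = 8).
ln(z/y) terms: ln(3163/1100) = 1.0562; ln(3163/2200) = 0.3631; ln(3163/2950) = 0.0697.
W = 1.488990 / 8 = 0.186.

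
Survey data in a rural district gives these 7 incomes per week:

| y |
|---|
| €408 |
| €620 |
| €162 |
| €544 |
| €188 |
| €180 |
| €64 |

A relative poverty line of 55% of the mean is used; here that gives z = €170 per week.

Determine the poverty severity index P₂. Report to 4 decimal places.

0.0559

Poor units: €64, €162 (q = 2 of N = 7).
Relative gaps: (170−64)/170 = 0.6235; (170−162)/170 = 0.0471.
Squared: 0.3888; 0.0022.
Sum = 0.391003; P₂ = 0.391003 / 7 = 0.0559.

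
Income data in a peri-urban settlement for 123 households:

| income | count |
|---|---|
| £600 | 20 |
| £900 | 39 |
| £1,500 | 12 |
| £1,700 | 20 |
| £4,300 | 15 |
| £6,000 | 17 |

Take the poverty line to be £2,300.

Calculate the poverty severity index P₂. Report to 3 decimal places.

0.229

Incomes under z: 20×£600, 39×£900, 12×£1,500, 20×£1,700 (q = 91 of N = 123).
Gap ratios (z−y)/z: (2300−600)/2300 = 0.7391 (×20); (2300−900)/2300 = 0.6087 (×39); (2300−1500)/2300 = 0.3478 (×12); (2300−1700)/2300 = 0.2609 (×20).
Squared: 0.5463 (×20); 0.3705 (×39); 0.1210 (×12); 0.0681 (×20).
Sum = 28.189036; P₂ = 28.189036 / 123 = 0.229.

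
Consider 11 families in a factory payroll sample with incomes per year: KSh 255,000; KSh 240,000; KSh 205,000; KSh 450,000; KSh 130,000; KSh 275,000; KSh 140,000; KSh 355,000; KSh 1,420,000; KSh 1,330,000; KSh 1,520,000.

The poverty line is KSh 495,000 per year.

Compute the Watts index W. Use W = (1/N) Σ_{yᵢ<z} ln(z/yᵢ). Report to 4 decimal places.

0.5349

Below z: KSh 130,000, KSh 140,000, KSh 205,000, KSh 240,000, KSh 255,000, KSh 275,000, KSh 355,000, KSh 450,000 (q = 8 of N = 11).
Log gaps: ln(495000/130000) = 1.3370; ln(495000/140000) = 1.2629; ln(495000/205000) = 0.8815; ln(495000/240000) = 0.7239; ln(495000/255000) = 0.6633; ln(495000/275000) = 0.5878; ln(495000/355000) = 0.3324; ln(495000/450000) = 0.0953.
W = 5.884236 / 11 = 0.5349.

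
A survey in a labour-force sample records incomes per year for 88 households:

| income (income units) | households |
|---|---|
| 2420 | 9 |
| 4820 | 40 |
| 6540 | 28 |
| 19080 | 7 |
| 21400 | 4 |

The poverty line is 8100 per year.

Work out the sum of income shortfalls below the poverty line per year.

226000

Incomes under z: 9×2420, 40×4820, 28×6540 (q = 77 of N = 88).
Individual gaps: 9×(8100−2420) = 51120; 40×(8100−4820) = 131200; 28×(8100−6540) = 43680.
Aggregate gap = 226000.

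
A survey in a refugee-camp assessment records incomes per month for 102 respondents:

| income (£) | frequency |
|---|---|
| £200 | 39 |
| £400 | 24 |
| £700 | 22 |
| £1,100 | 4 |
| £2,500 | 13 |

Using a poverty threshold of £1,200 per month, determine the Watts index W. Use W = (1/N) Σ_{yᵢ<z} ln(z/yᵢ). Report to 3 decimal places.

Below the line: 39×£200, 24×£400, 22×£700, 4×£1,100 (q = 89 of N = 102).
Log shortfalls: ln(1200/200) = 1.7918 (×39); ln(1200/400) = 1.0986 (×24); ln(1200/700) = 0.5390 (×22); ln(1200/1100) = 0.0870 (×4).
W = 108.451283 / 102 = 1.063.

1.063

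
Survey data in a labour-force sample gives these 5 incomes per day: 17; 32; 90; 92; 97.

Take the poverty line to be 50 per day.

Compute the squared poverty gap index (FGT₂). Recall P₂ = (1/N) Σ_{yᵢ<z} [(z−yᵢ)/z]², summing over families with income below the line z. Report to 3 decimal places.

Incomes under z: 17, 32 (q = 2 of N = 5).
Gap ratios (z−y)/z: (50−17)/50 = 0.6600; (50−32)/50 = 0.3600.
Squared: 0.4356; 0.1296.
Sum = 0.565200; P₂ = 0.565200 / 5 = 0.113.

0.113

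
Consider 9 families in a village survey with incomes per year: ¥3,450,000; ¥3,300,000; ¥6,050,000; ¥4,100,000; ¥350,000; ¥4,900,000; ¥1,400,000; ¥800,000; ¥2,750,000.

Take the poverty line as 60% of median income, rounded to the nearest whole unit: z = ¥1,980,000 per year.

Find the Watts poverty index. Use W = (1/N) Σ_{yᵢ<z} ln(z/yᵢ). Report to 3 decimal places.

0.332

Below z: ¥350,000, ¥800,000, ¥1,400,000 (q = 3 of N = 9).
ln(z/y) terms: ln(1980000/350000) = 1.7329; ln(1980000/800000) = 0.9062; ln(1980000/1400000) = 0.3466.
W = 2.985784 / 9 = 0.332.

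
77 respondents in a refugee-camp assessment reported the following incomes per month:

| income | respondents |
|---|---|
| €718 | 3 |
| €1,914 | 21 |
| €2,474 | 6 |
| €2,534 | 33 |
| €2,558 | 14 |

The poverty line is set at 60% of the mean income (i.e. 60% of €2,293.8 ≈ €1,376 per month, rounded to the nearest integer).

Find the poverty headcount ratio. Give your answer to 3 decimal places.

3 of the 77 respondents have income below €1,376.
H = 3/77 = 0.039.

0.039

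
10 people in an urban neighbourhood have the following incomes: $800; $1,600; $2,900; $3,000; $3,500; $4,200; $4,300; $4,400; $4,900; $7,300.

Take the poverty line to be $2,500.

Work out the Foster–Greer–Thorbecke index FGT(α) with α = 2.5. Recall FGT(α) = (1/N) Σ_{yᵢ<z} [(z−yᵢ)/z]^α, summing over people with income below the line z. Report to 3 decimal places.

0.046

Poor units: $800, $1,600 (q = 2 of N = 10).
Shortfall ratios: (2500−800)/2500 = 0.6800; (2500−1600)/2500 = 0.3600.
Raised to α = 2.5: 0.38130; 0.07776.
Sum = 0.459065; FGT(2.5) = 0.459065 / 10 = 0.046.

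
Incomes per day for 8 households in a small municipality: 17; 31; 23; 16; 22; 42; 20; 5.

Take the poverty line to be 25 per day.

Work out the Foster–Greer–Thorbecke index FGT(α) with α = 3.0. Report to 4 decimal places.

0.0752

Incomes under z: 5, 16, 17, 20, 22, 23 (q = 6 of N = 8).
Gap ratios (z−y)/z: (25−5)/25 = 0.8000; (25−16)/25 = 0.3600; (25−17)/25 = 0.3200; (25−20)/25 = 0.2000; (25−22)/25 = 0.1200; (25−23)/25 = 0.0800.
Raised to α = 3.0: 0.51200; 0.04666; 0.03277; 0.00800; 0.00173; 0.00051.
Sum = 0.601664; FGT(3.0) = 0.601664 / 8 = 0.0752.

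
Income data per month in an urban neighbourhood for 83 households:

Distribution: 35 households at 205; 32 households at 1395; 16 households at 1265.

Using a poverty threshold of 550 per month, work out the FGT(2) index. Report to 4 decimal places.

Incomes under z: 35×205 (q = 35 of N = 83).
Normalized shortfalls: (550−205)/550 = 0.6273 (×35).
Squared: 0.3935 (×35).
Sum = 13.771488; P₂ = 13.771488 / 83 = 0.1659.

0.1659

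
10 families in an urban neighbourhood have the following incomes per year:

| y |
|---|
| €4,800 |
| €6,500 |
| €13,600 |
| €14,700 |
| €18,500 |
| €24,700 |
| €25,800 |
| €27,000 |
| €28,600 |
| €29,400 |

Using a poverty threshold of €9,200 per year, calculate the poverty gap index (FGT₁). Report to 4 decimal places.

Below the line: €4,800, €6,500 (q = 2 of N = 10).
Normalized shortfalls: (9200−4800)/9200 = 0.4783; (9200−6500)/9200 = 0.2935.
Sum of shortfalls = 0.771739; P₁ averages over all N: 0.771739 / 10 = 0.0772.

0.0772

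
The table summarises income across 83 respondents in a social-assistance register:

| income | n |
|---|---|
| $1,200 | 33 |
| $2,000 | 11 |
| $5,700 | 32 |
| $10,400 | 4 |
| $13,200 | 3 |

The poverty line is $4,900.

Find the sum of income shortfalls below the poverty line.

Below z: 33×$1,200, 11×$2,000 (q = 44 of N = 83).
Individual gaps: 33×(4900−1200) = 122100; 11×(4900−2000) = 31900.
Aggregate gap = $154,000.

$154,000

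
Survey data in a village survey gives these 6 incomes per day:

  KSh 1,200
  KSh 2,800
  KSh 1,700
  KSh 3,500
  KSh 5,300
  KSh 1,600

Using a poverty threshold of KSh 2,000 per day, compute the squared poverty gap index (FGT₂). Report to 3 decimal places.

Below the line: KSh 1,200, KSh 1,600, KSh 1,700 (q = 3 of N = 6).
Relative gaps: (2000−1200)/2000 = 0.4000; (2000−1600)/2000 = 0.2000; (2000−1700)/2000 = 0.1500.
Squared: 0.1600; 0.0400; 0.0225.
Sum = 0.222500; P₂ = 0.222500 / 6 = 0.037.

0.037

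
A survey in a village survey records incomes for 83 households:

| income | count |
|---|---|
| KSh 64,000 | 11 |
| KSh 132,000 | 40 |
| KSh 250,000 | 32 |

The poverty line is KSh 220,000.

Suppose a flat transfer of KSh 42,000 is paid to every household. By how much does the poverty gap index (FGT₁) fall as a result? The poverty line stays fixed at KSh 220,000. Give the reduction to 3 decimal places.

Before: below the line — 11×KSh 64,000, 40×KSh 132,000; poverty gap index (FGT₁) = 0.28675.
After the KSh 42,000 transfer: below the line — 11×KSh 106,000, 40×KSh 174,000; poverty gap index (FGT₁) = 0.16944.
Reduction = 0.28675 − 0.16944 = 0.117.

0.117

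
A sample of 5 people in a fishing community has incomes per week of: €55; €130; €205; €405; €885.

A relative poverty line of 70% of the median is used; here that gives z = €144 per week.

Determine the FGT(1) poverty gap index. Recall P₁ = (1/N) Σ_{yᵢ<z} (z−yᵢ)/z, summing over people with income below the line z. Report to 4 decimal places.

Incomes under z: €55, €130 (q = 2 of N = 5).
Relative gaps: (144−55)/144 = 0.6181; (144−130)/144 = 0.0972.
Σ = 0.715278. Dividing by the full population N = 5 gives P₁ = 0.1431.

0.1431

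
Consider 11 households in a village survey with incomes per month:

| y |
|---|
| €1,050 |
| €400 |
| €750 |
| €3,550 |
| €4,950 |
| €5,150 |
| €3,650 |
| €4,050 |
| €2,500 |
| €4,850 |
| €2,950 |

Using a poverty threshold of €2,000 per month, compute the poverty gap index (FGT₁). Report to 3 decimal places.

Below the line: €400, €750, €1,050 (q = 3 of N = 11).
Normalized shortfalls: (2000−400)/2000 = 0.8000; (2000−750)/2000 = 0.6250; (2000−1050)/2000 = 0.4750.
Sum of shortfalls = 1.900000; P₁ averages over all N: 1.900000 / 11 = 0.173.

0.173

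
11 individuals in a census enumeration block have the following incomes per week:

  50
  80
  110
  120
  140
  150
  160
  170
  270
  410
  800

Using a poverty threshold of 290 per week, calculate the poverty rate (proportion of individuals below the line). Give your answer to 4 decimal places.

0.8182

9 of the 11 individuals have income below 290.
H = 9/11 = 0.8182.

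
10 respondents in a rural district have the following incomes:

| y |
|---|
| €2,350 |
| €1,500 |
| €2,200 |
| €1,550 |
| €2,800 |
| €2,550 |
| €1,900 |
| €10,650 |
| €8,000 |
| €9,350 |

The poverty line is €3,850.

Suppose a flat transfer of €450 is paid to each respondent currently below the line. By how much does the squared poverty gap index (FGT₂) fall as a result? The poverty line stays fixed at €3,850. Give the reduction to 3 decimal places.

Before: below the line — €1,500, €1,550, €1,900, €2,200, €2,350, €2,550, €2,800; squared poverty gap index (FGT₂) = 0.15099.
After the €450 transfer: below the line — €1,950, €2,000, €2,350, €2,650, €2,800, €3,000, €3,250; squared poverty gap index (FGT₂) = 0.08708.
Reduction = 0.15099 − 0.08708 = 0.064.

0.064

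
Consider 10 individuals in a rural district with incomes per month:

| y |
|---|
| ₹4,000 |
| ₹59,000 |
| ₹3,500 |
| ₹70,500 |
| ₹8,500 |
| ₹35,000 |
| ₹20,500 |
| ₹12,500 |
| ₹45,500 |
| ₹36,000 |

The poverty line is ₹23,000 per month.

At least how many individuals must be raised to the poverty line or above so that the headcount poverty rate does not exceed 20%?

5 of the 10 individuals are poor, so H = 5/10 = 0.500.
A headcount ratio of at most 20% allows at most ⌊0.20 × 10⌋ = 2 poor individuals.
So at least 5 − 2 = 3 must be lifted.

3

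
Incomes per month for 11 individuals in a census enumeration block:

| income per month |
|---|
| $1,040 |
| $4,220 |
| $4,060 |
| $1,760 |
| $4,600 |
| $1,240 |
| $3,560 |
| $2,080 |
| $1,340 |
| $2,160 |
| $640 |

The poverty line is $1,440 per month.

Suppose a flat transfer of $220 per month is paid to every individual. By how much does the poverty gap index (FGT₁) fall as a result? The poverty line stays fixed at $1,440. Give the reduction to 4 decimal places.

Before: below the line — $640, $1,040, $1,240, $1,340; poverty gap index (FGT₁) = 0.094697.
After the $220 transfer: below the line — $860, $1,260; poverty gap index (FGT₁) = 0.047980.
Reduction = 0.094697 − 0.047980 = 0.0467.

0.0467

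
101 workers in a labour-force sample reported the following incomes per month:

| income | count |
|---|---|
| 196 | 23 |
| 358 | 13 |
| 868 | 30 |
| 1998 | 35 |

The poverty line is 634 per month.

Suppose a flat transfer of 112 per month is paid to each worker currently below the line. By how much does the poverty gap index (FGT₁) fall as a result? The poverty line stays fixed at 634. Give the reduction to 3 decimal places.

Before: below the line — 23×196, 13×358; poverty gap index (FGT₁) = 0.21336.
After the 112 transfer: below the line — 23×308, 13×470; poverty gap index (FGT₁) = 0.15039.
Reduction = 0.21336 − 0.15039 = 0.063.

0.063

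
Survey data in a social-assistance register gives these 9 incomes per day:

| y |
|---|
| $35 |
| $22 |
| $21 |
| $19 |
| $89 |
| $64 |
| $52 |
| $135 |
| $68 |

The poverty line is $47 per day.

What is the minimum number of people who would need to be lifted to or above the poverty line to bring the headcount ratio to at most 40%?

1

Currently q = 4 of N = 9 are below the line (H = 0.444).
A headcount ratio of at most 40% allows at most ⌊0.40 × 9⌋ = 3 poor people.
So at least 4 − 3 = 1 must be lifted.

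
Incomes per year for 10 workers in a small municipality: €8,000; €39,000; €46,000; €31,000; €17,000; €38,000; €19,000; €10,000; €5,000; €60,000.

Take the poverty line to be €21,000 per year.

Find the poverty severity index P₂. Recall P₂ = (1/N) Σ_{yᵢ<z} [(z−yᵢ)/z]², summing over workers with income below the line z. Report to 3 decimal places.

0.128

Poor units: €5,000, €8,000, €10,000, €17,000, €19,000 (q = 5 of N = 10).
Shortfall ratios: (21000−5000)/21000 = 0.7619; (21000−8000)/21000 = 0.6190; (21000−10000)/21000 = 0.5238; (21000−17000)/21000 = 0.1905; (21000−19000)/21000 = 0.0952.
Squared: 0.5805; 0.3832; 0.2744; 0.0363; 0.0091.
Sum = 1.283447; P₂ = 1.283447 / 10 = 0.128.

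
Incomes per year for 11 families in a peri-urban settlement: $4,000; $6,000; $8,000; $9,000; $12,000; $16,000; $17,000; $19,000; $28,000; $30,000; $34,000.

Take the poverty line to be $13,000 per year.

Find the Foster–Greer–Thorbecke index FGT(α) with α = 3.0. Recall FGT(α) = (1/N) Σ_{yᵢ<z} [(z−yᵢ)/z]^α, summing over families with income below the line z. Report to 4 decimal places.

Incomes under z: $4,000, $6,000, $8,000, $9,000, $12,000 (q = 5 of N = 11).
Normalized shortfalls: (13000−4000)/13000 = 0.6923; (13000−6000)/13000 = 0.5385; (13000−8000)/13000 = 0.3846; (13000−9000)/13000 = 0.3077; (13000−12000)/13000 = 0.0769.
Raised to α = 3.0: 0.33182; 0.15612; 0.05690; 0.02913; 0.00046.
Sum = 0.574420; FGT(3.0) = 0.574420 / 11 = 0.0522.

0.0522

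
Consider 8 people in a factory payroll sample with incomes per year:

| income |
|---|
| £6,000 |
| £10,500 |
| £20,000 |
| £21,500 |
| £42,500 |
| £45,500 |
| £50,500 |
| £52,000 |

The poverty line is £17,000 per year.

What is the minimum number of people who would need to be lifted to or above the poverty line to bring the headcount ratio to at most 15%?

2 of the 8 people are poor, so H = 2/8 = 0.250.
A headcount ratio of at most 15% allows at most ⌊0.15 × 8⌋ = 1 poor people.
So at least 2 − 1 = 1 must be lifted.

1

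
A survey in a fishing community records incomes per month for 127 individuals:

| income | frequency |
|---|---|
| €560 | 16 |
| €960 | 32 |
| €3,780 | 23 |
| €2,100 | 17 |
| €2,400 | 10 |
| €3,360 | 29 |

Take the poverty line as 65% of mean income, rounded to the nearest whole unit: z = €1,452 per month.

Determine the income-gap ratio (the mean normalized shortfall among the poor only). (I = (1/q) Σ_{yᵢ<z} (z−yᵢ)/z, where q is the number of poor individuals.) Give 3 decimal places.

0.431

Below the line: 16×€560, 32×€960 (q = 48 of N = 127).
Relative gaps: 0.6143 (×16), 0.3388 (×32); sum = 20.672176.
I averages over the q = 48 poor units only: 20.672176 / 48 = 0.431.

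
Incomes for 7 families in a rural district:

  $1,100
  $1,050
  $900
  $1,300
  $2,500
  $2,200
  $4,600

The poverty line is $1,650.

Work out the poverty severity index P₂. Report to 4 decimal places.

Below the line: $900, $1,050, $1,100, $1,300 (q = 4 of N = 7).
Shortfall ratios: (1650−900)/1650 = 0.4545; (1650−1050)/1650 = 0.3636; (1650−1100)/1650 = 0.3333; (1650−1300)/1650 = 0.2121.
Squared: 0.2066; 0.1322; 0.1111; 0.0450.
Sum = 0.494949; P₂ = 0.494949 / 7 = 0.0707.

0.0707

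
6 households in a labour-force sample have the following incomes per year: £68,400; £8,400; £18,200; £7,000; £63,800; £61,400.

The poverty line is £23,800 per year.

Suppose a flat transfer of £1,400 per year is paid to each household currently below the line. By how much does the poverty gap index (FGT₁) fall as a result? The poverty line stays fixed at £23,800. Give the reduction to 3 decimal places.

Before: below the line — £7,000, £8,400, £18,200; poverty gap index (FGT₁) = 0.26471.
After the £1,400 transfer: below the line — £8,400, £9,800, £19,600; poverty gap index (FGT₁) = 0.23529.
Reduction = 0.26471 − 0.23529 = 0.029.

0.029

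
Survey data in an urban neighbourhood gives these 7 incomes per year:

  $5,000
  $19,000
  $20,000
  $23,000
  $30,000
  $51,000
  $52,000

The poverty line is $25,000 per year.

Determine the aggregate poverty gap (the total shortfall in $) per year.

Below the line: $5,000, $19,000, $20,000, $23,000 (q = 4 of N = 7).
Individual gaps: 25000−5000 = 20000; 25000−19000 = 6000; 25000−20000 = 5000; 25000−23000 = 2000.
Aggregate gap = $33,000.

$33,000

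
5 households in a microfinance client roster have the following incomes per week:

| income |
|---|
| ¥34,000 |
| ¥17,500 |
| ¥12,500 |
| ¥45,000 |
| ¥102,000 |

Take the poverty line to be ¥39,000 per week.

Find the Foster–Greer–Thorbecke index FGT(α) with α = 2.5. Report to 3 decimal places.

0.122

Incomes under z: ¥12,500, ¥17,500, ¥34,000 (q = 3 of N = 5).
Gap ratios (z−y)/z: (39000−12500)/39000 = 0.6795; (39000−17500)/39000 = 0.5513; (39000−34000)/39000 = 0.1282.
Raised to α = 2.5: 0.38059; 0.22565; 0.00589.
Sum = 0.612121; FGT(2.5) = 0.612121 / 5 = 0.122.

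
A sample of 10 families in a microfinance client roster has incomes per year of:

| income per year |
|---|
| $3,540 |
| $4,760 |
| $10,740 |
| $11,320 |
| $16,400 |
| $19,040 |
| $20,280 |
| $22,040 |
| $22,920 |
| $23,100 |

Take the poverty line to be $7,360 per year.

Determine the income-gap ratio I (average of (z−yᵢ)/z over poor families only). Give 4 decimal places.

Incomes under z: $3,540, $4,760 (q = 2 of N = 10).
Shortfall ratios (z−y)/z: 0.5190, 0.3533; sum = 0.872283.
I averages over the q = 2 poor units only: 0.872283 / 2 = 0.4361.

0.4361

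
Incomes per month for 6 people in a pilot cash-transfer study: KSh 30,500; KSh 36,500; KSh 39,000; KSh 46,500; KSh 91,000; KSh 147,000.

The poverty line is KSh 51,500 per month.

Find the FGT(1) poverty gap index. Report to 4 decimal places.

0.1731

Below z: KSh 30,500, KSh 36,500, KSh 39,000, KSh 46,500 (q = 4 of N = 6).
Normalized shortfalls: (51500−30500)/51500 = 0.4078; (51500−36500)/51500 = 0.2913; (51500−39000)/51500 = 0.2427; (51500−46500)/51500 = 0.0971.
Σ = 1.038835. Dividing by the full population N = 6 gives P₁ = 0.1731.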